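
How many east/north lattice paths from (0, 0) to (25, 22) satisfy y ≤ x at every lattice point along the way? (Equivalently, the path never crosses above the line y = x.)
Number of paths = 2282138106804

By the reflection principle (André's argument), the number of monotone paths to (25, 22) with n ≤ m that never go above y = x is C(47, 25) − C(47, 26) = 14833897694226 − 12551759587422 = 2282138106804.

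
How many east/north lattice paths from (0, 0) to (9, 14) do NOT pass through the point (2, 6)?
Number of paths = 637010

Total paths from (0, 0) to (9, 14): C(23, 9) = 817190. Paths through (2, 6): (paths (0, 0) → (2, 6)) × (paths (2, 6) → (9, 14)) = C(8, 2) · C(15, 7) = 28 · 6435 = 180180. Avoidance count = 817190 − 180180 = 637010.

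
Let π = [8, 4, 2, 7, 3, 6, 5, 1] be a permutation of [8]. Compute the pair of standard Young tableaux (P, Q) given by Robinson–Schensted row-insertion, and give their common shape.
P = [1, 3, 5] / [2, 6] / [4] / [7] / [8];  Q = [1, 4, 6] / [2, 5] / [3] / [7] / [8];  common shape = (3, 2, 1, 1, 1)

Row-insert the values π_1, π_2, … into P one at a time, bumping the leftmost entry strictly greater than the inserted value down to the next row. The recording tableau Q records, in position (i, j), the step at which that cell was added to P.
  Insert 8 (step 1): P = [8];  Q = [1]
  Insert 4 (step 2): P = [4] / [8];  Q = [1] / [2]
  Insert 2 (step 3): P = [2] / [4] / [8];  Q = [1] / [2] / [3]
  Insert 7 (step 4): P = [2, 7] / [4] / [8];  Q = [1, 4] / [2] / [3]
  Insert 3 (step 5): P = [2, 3] / [4, 7] / [8];  Q = [1, 4] / [2, 5] / [3]
  Insert 6 (step 6): P = [2, 3, 6] / [4, 7] / [8];  Q = [1, 4, 6] / [2, 5] / [3]
  Insert 5 (step 7): P = [2, 3, 5] / [4, 6] / [7] / [8];  Q = [1, 4, 6] / [2, 5] / [3] / [7]
  Insert 1 (step 8): P = [1, 3, 5] / [2, 6] / [4] / [7] / [8];  Q = [1, 4, 6] / [2, 5] / [3] / [7] / [8]
Final shape: (3, 2, 1, 1, 1).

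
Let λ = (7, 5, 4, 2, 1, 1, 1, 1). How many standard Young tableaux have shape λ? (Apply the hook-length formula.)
# SYT of shape (7, 5, 4, 2, 1, 1, 1, 1) = 3233230000

Hook-length formula: f^λ = n! / Π hook(c), product over all cells c of the Young diagram. For λ = (7, 5, 4, 2, 1, 1, 1, 1), n = 22 boxes. Hook lengths by row (left-to-right, top-to-bottom): [14, 9, 7, 6, 4, 2, 1]; [11, 6, 4, 3, 1]; [9, 4, 2, 1]; [6, 1]; [4]; [3]; [2]; [1]. Product of hooks = 347640201216. So f^λ = 22! / 347640201216 = 1124000727777607680000 / 347640201216 = 3233230000.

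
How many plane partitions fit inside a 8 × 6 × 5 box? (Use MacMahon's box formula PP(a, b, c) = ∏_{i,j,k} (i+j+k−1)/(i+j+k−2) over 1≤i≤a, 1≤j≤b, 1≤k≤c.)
PP(8, 6, 5) = 7997986868872

Evaluate the triple product over i = 1..8, j = 1..6, k = 1..5. The factors are (2/1) · (3/2) · (4/3) · (5/4) · (6/5) · (3/2) · (4/3) · (5/4) · … (240 factors total). The numerators and denominators telescope so the product is an integer; carrying out the multiplication exactly gives PP(8, 6, 5) = 7997986868872.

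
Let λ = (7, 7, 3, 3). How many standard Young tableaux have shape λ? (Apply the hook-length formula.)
# SYT of shape (7, 7, 3, 3) = 16166150

Hook-length formula: f^λ = n! / Π hook(c), product over all cells c of the Young diagram. For λ = (7, 7, 3, 3), n = 20 boxes. Hook lengths by row (left-to-right, top-to-bottom): [10, 9, 8, 5, 4, 3, 2]; [9, 8, 7, 4, 3, 2, 1]; [4, 3, 2]; [3, 2, 1]. Product of hooks = 150493593600. So f^λ = 20! / 150493593600 = 2432902008176640000 / 150493593600 = 16166150.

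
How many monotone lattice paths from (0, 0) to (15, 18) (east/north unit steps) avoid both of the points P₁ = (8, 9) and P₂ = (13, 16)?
Number of paths = 467389550

Inclusion–exclusion. Total paths: C(33, 15) = 1037158320. Through P₁: C(17, 8)·C(16, 7) = 278106400. Through P₂: C(29, 13)·C(4, 2) = 407183490. Since P₁ is strictly southwest of P₂, a monotone path through both must visit P₁ then P₂; paths through both = C(17, 8)·C(12, 5)·C(4, 2) = 115521120. Avoid both = 1037158320 − 278106400 − 407183490 + 115521120 = 467389550.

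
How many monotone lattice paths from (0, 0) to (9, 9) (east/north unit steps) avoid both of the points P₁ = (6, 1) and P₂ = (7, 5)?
Number of paths = 36110

Inclusion–exclusion. Total paths: C(18, 9) = 48620. Through P₁: C(7, 6)·C(11, 3) = 1155. Through P₂: C(12, 7)·C(6, 2) = 11880. Since P₁ is strictly southwest of P₂, a monotone path through both must visit P₁ then P₂; paths through both = C(7, 6)·C(5, 1)·C(6, 2) = 525. Avoid both = 48620 − 1155 − 11880 + 525 = 36110.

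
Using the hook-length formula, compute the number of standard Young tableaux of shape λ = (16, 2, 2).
# SYT of shape (16, 2, 2) = 7600

Hook-length formula: f^λ = n! / Π hook(c), product over all cells c of the Young diagram. For λ = (16, 2, 2), n = 20 boxes. Hook lengths by row (left-to-right, top-to-bottom): [18, 17, 14, 13, 12, 11, 10, 9, 8, 7, 6, 5, 4, 3, 2, 1]; [3, 2]; [2, 1]. Product of hooks = 320118685286400. So f^λ = 20! / 320118685286400 = 2432902008176640000 / 320118685286400 = 7600.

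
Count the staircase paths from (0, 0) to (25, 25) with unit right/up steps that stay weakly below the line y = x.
C_25 = 4861946401452

These NE paths below the diagonal are counted by the Catalan number C_n = (1/(n + 1)) · C(2n, n). For n = 25: C_25 = (1/26) · C(50, 25) = 126410606437752/26 = 4861946401452.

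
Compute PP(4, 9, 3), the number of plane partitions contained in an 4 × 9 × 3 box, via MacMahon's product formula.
PP(4, 9, 3) = 13026013

Evaluate the triple product over i = 1..4, j = 1..9, k = 1..3. The factors are (2/1) · (3/2) · (4/3) · (3/2) · (4/3) · (5/4) · (4/3) · (5/4) · … (108 factors total). The numerators and denominators telescope so the product is an integer; carrying out the multiplication exactly gives PP(4, 9, 3) = 13026013.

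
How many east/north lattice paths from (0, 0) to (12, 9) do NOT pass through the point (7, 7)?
Number of paths = 221858

Total paths from (0, 0) to (12, 9): C(21, 12) = 293930. Paths through (7, 7): (paths (0, 0) → (7, 7)) × (paths (7, 7) → (12, 9)) = C(14, 7) · C(7, 5) = 3432 · 21 = 72072. Avoidance count = 293930 − 72072 = 221858.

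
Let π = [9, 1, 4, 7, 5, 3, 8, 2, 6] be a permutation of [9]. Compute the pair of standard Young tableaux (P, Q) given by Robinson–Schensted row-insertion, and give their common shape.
P = [1, 2, 5, 6] / [3, 8] / [4] / [7] / [9];  Q = [1, 3, 4, 7] / [2, 9] / [5] / [6] / [8];  common shape = (4, 2, 1, 1, 1)

Row-insert the values π_1, π_2, … into P one at a time, bumping the leftmost entry strictly greater than the inserted value down to the next row. The recording tableau Q records, in position (i, j), the step at which that cell was added to P.
  Insert 9 (step 1): P = [9];  Q = [1]
  Insert 1 (step 2): P = [1] / [9];  Q = [1] / [2]
  Insert 4 (step 3): P = [1, 4] / [9];  Q = [1, 3] / [2]
  Insert 7 (step 4): P = [1, 4, 7] / [9];  Q = [1, 3, 4] / [2]
  Insert 5 (step 5): P = [1, 4, 5] / [7] / [9];  Q = [1, 3, 4] / [2] / [5]
  Insert 3 (step 6): P = [1, 3, 5] / [4] / [7] / [9];  Q = [1, 3, 4] / [2] / [5] / [6]
  Insert 8 (step 7): P = [1, 3, 5, 8] / [4] / [7] / [9];  Q = [1, 3, 4, 7] / [2] / [5] / [6]
  Insert 2 (step 8): P = [1, 2, 5, 8] / [3] / [4] / [7] / [9];  Q = [1, 3, 4, 7] / [2] / [5] / [6] / [8]
  Insert 6 (step 9): P = [1, 2, 5, 6] / [3, 8] / [4] / [7] / [9];  Q = [1, 3, 4, 7] / [2, 9] / [5] / [6] / [8]
Final shape: (4, 2, 1, 1, 1).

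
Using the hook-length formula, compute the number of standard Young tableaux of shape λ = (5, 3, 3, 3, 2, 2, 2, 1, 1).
# SYT of shape (5, 3, 3, 3, 2, 2, 2, 1, 1) = 551539296

Hook-length formula: f^λ = n! / Π hook(c), product over all cells c of the Young diagram. For λ = (5, 3, 3, 3, 2, 2, 2, 1, 1), n = 22 boxes. Hook lengths by row (left-to-right, top-to-bottom): [13, 10, 6, 2, 1]; [10, 7, 3]; [9, 6, 2]; [8, 5, 1]; [6, 3]; [5, 2]; [4, 1]; [2]; [1]. Product of hooks = 2037934080000. So f^λ = 22! / 2037934080000 = 1124000727777607680000 / 2037934080000 = 551539296.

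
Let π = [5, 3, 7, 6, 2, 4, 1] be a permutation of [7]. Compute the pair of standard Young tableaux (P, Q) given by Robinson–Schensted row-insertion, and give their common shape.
P = [1, 4] / [2, 6] / [3, 7] / [5];  Q = [1, 3] / [2, 4] / [5, 6] / [7];  common shape = (2, 2, 2, 1)

Row-insert the values π_1, π_2, … into P one at a time, bumping the leftmost entry strictly greater than the inserted value down to the next row. The recording tableau Q records, in position (i, j), the step at which that cell was added to P.
  Insert 5 (step 1): P = [5];  Q = [1]
  Insert 3 (step 2): P = [3] / [5];  Q = [1] / [2]
  Insert 7 (step 3): P = [3, 7] / [5];  Q = [1, 3] / [2]
  Insert 6 (step 4): P = [3, 6] / [5, 7];  Q = [1, 3] / [2, 4]
  Insert 2 (step 5): P = [2, 6] / [3, 7] / [5];  Q = [1, 3] / [2, 4] / [5]
  Insert 4 (step 6): P = [2, 4] / [3, 6] / [5, 7];  Q = [1, 3] / [2, 4] / [5, 6]
  Insert 1 (step 7): P = [1, 4] / [2, 6] / [3, 7] / [5];  Q = [1, 3] / [2, 4] / [5, 6] / [7]
Final shape: (2, 2, 2, 1).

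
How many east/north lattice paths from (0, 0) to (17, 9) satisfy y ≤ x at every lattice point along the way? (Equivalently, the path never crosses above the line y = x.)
Number of paths = 1562275

By the reflection principle (André's argument), the number of monotone paths to (17, 9) with n ≤ m that never go above y = x is C(26, 17) − C(26, 18) = 3124550 − 1562275 = 1562275.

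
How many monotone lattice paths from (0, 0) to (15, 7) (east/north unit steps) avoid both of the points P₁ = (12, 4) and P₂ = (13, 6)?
Number of paths = 69128

Inclusion–exclusion. Total paths: C(22, 15) = 170544. Through P₁: C(16, 12)·C(6, 3) = 36400. Through P₂: C(19, 13)·C(3, 2) = 81396. Since P₁ is strictly southwest of P₂, a monotone path through both must visit P₁ then P₂; paths through both = C(16, 12)·C(3, 1)·C(3, 2) = 16380. Avoid both = 170544 − 36400 − 81396 + 16380 = 69128.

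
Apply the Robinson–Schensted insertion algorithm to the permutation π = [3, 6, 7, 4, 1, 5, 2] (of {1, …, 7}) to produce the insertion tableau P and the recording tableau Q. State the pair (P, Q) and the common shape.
P = [1, 2, 5] / [3, 4] / [6, 7];  Q = [1, 2, 3] / [4, 6] / [5, 7];  common shape = (3, 2, 2)

Row-insert the values π_1, π_2, … into P one at a time, bumping the leftmost entry strictly greater than the inserted value down to the next row. The recording tableau Q records, in position (i, j), the step at which that cell was added to P.
  Insert 3 (step 1): P = [3];  Q = [1]
  Insert 6 (step 2): P = [3, 6];  Q = [1, 2]
  Insert 7 (step 3): P = [3, 6, 7];  Q = [1, 2, 3]
  Insert 4 (step 4): P = [3, 4, 7] / [6];  Q = [1, 2, 3] / [4]
  Insert 1 (step 5): P = [1, 4, 7] / [3] / [6];  Q = [1, 2, 3] / [4] / [5]
  Insert 5 (step 6): P = [1, 4, 5] / [3, 7] / [6];  Q = [1, 2, 3] / [4, 6] / [5]
  Insert 2 (step 7): P = [1, 2, 5] / [3, 4] / [6, 7];  Q = [1, 2, 3] / [4, 6] / [5, 7]
Final shape: (3, 2, 2).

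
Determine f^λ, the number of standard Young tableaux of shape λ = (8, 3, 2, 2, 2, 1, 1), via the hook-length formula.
# SYT of shape (8, 3, 2, 2, 2, 1, 1) = 16325712

Hook-length formula: f^λ = n! / Π hook(c), product over all cells c of the Young diagram. For λ = (8, 3, 2, 2, 2, 1, 1), n = 19 boxes. Hook lengths by row (left-to-right, top-to-bottom): [14, 11, 7, 5, 4, 3, 2, 1]; [8, 5, 1]; [6, 3]; [5, 2]; [4, 1]; [2]; [1]. Product of hooks = 7451136000. So f^λ = 19! / 7451136000 = 121645100408832000 / 7451136000 = 16325712.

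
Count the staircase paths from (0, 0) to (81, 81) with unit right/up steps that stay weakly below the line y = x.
C_81 = 4462290049988320482463241297506133183499654740

These NE paths below the diagonal are counted by the Catalan number C_n = (1/(n + 1)) · C(2n, n). For n = 81: C_81 = (1/82) · C(162, 81) = 365907784099042279561985786395502921046971688680/82 = 4462290049988320482463241297506133183499654740.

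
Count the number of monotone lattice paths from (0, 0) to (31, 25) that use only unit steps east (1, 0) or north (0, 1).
Number of paths = 5574440580220512

A monotone lattice path from (0, 0) to (31, 25) consists of 31 east steps and 25 north steps in some order, so it is determined by which 31 of the 56 steps are east. The count is C(56, 31) = 5574440580220512.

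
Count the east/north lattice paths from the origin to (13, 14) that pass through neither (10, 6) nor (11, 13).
Number of paths = 11440740

Inclusion–exclusion. Total paths: C(27, 13) = 20058300. Through P₁: C(16, 10)·C(11, 3) = 1321320. Through P₂: C(24, 11)·C(3, 2) = 7488432. Since P₁ is strictly southwest of P₂, a monotone path through both must visit P₁ then P₂; paths through both = C(16, 10)·C(8, 1)·C(3, 2) = 192192. Avoid both = 20058300 − 1321320 − 7488432 + 192192 = 11440740.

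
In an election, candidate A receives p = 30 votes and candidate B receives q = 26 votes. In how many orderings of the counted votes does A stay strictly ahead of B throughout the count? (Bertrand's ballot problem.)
Strict-lead orderings = 474746313150648

Total orderings of the 56 votes with 30 for A: C(56, 30) = 6646448384109072. By the Bertrand ballot formula (Cycle Lemma / reflection principle), the number of orderings in which A is strictly ahead of B throughout is (p − q)/(p + q) · C(p + q, p) = (30 − 26)/(30 + 26) · 6646448384109072 = 474746313150648.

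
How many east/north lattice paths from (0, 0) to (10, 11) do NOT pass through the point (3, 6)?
Number of paths = 286188

Total paths from (0, 0) to (10, 11): C(21, 10) = 352716. Paths through (3, 6): (paths (0, 0) → (3, 6)) × (paths (3, 6) → (10, 11)) = C(9, 3) · C(12, 7) = 84 · 792 = 66528. Avoidance count = 352716 − 66528 = 286188.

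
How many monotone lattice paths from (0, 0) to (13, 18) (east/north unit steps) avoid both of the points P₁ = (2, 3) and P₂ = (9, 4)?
Number of paths = 127048375

Inclusion–exclusion. Total paths: C(31, 13) = 206253075. Through P₁: C(5, 2)·C(26, 11) = 77261600. Through P₂: C(13, 9)·C(18, 4) = 2187900. Since P₁ is strictly southwest of P₂, a monotone path through both must visit P₁ then P₂; paths through both = C(5, 2)·C(8, 7)·C(18, 4) = 244800. Avoid both = 206253075 − 77261600 − 2187900 + 244800 = 127048375.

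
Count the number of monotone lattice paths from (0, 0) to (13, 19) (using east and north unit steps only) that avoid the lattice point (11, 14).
Number of paths = 253768200

Total paths from (0, 0) to (13, 19): C(32, 13) = 347373600. Paths through (11, 14): (paths (0, 0) → (11, 14)) × (paths (11, 14) → (13, 19)) = C(25, 11) · C(7, 2) = 4457400 · 21 = 93605400. Avoidance count = 347373600 − 93605400 = 253768200.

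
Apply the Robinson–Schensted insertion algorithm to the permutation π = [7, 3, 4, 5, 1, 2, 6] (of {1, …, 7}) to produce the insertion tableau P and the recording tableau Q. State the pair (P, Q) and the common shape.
P = [1, 2, 5, 6] / [3, 4] / [7];  Q = [1, 3, 4, 7] / [2, 6] / [5];  common shape = (4, 2, 1)

Row-insert the values π_1, π_2, … into P one at a time, bumping the leftmost entry strictly greater than the inserted value down to the next row. The recording tableau Q records, in position (i, j), the step at which that cell was added to P.
  Insert 7 (step 1): P = [7];  Q = [1]
  Insert 3 (step 2): P = [3] / [7];  Q = [1] / [2]
  Insert 4 (step 3): P = [3, 4] / [7];  Q = [1, 3] / [2]
  Insert 5 (step 4): P = [3, 4, 5] / [7];  Q = [1, 3, 4] / [2]
  Insert 1 (step 5): P = [1, 4, 5] / [3] / [7];  Q = [1, 3, 4] / [2] / [5]
  Insert 2 (step 6): P = [1, 2, 5] / [3, 4] / [7];  Q = [1, 3, 4] / [2, 6] / [5]
  Insert 6 (step 7): P = [1, 2, 5, 6] / [3, 4] / [7];  Q = [1, 3, 4, 7] / [2, 6] / [5]
Final shape: (4, 2, 1).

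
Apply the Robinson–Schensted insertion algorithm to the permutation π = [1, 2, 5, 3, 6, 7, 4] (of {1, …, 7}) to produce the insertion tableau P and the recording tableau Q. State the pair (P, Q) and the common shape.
P = [1, 2, 3, 4, 7] / [5, 6];  Q = [1, 2, 3, 5, 6] / [4, 7];  common shape = (5, 2)

Row-insert the values π_1, π_2, … into P one at a time, bumping the leftmost entry strictly greater than the inserted value down to the next row. The recording tableau Q records, in position (i, j), the step at which that cell was added to P.
  Insert 1 (step 1): P = [1];  Q = [1]
  Insert 2 (step 2): P = [1, 2];  Q = [1, 2]
  Insert 5 (step 3): P = [1, 2, 5];  Q = [1, 2, 3]
  Insert 3 (step 4): P = [1, 2, 3] / [5];  Q = [1, 2, 3] / [4]
  Insert 6 (step 5): P = [1, 2, 3, 6] / [5];  Q = [1, 2, 3, 5] / [4]
  Insert 7 (step 6): P = [1, 2, 3, 6, 7] / [5];  Q = [1, 2, 3, 5, 6] / [4]
  Insert 4 (step 7): P = [1, 2, 3, 4, 7] / [5, 6];  Q = [1, 2, 3, 5, 6] / [4, 7]
Final shape: (5, 2).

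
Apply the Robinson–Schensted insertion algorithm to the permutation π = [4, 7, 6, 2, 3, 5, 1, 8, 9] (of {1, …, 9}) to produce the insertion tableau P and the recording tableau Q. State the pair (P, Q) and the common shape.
P = [1, 3, 5, 8, 9] / [2, 6] / [4] / [7];  Q = [1, 2, 6, 8, 9] / [3, 5] / [4] / [7];  common shape = (5, 2, 1, 1)

Row-insert the values π_1, π_2, … into P one at a time, bumping the leftmost entry strictly greater than the inserted value down to the next row. The recording tableau Q records, in position (i, j), the step at which that cell was added to P.
  Insert 4 (step 1): P = [4];  Q = [1]
  Insert 7 (step 2): P = [4, 7];  Q = [1, 2]
  Insert 6 (step 3): P = [4, 6] / [7];  Q = [1, 2] / [3]
  Insert 2 (step 4): P = [2, 6] / [4] / [7];  Q = [1, 2] / [3] / [4]
  Insert 3 (step 5): P = [2, 3] / [4, 6] / [7];  Q = [1, 2] / [3, 5] / [4]
  Insert 5 (step 6): P = [2, 3, 5] / [4, 6] / [7];  Q = [1, 2, 6] / [3, 5] / [4]
  Insert 1 (step 7): P = [1, 3, 5] / [2, 6] / [4] / [7];  Q = [1, 2, 6] / [3, 5] / [4] / [7]
  Insert 8 (step 8): P = [1, 3, 5, 8] / [2, 6] / [4] / [7];  Q = [1, 2, 6, 8] / [3, 5] / [4] / [7]
  Insert 9 (step 9): P = [1, 3, 5, 8, 9] / [2, 6] / [4] / [7];  Q = [1, 2, 6, 8, 9] / [3, 5] / [4] / [7]
Final shape: (5, 2, 1, 1).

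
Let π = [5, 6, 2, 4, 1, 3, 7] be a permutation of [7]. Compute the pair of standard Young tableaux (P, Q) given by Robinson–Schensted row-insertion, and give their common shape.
P = [1, 3, 7] / [2, 4] / [5, 6];  Q = [1, 2, 7] / [3, 4] / [5, 6];  common shape = (3, 2, 2)

Row-insert the values π_1, π_2, … into P one at a time, bumping the leftmost entry strictly greater than the inserted value down to the next row. The recording tableau Q records, in position (i, j), the step at which that cell was added to P.
  Insert 5 (step 1): P = [5];  Q = [1]
  Insert 6 (step 2): P = [5, 6];  Q = [1, 2]
  Insert 2 (step 3): P = [2, 6] / [5];  Q = [1, 2] / [3]
  Insert 4 (step 4): P = [2, 4] / [5, 6];  Q = [1, 2] / [3, 4]
  Insert 1 (step 5): P = [1, 4] / [2, 6] / [5];  Q = [1, 2] / [3, 4] / [5]
  Insert 3 (step 6): P = [1, 3] / [2, 4] / [5, 6];  Q = [1, 2] / [3, 4] / [5, 6]
  Insert 7 (step 7): P = [1, 3, 7] / [2, 4] / [5, 6];  Q = [1, 2, 7] / [3, 4] / [5, 6]
Final shape: (3, 2, 2).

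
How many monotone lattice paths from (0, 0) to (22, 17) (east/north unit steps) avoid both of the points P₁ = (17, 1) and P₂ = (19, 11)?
Number of paths = 46432158120

Inclusion–exclusion. Total paths: C(39, 22) = 51021117810. Through P₁: C(18, 17)·C(21, 5) = 366282. Through P₂: C(30, 19)·C(9, 3) = 4588693200. Since P₁ is strictly southwest of P₂, a monotone path through both must visit P₁ then P₂; paths through both = C(18, 17)·C(12, 2)·C(9, 3) = 99792. Avoid both = 51021117810 − 366282 − 4588693200 + 99792 = 46432158120.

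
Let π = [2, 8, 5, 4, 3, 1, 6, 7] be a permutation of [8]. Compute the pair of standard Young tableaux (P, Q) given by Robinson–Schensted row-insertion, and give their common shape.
P = [1, 3, 6, 7] / [2] / [4] / [5] / [8];  Q = [1, 2, 7, 8] / [3] / [4] / [5] / [6];  common shape = (4, 1, 1, 1, 1)

Row-insert the values π_1, π_2, … into P one at a time, bumping the leftmost entry strictly greater than the inserted value down to the next row. The recording tableau Q records, in position (i, j), the step at which that cell was added to P.
  Insert 2 (step 1): P = [2];  Q = [1]
  Insert 8 (step 2): P = [2, 8];  Q = [1, 2]
  Insert 5 (step 3): P = [2, 5] / [8];  Q = [1, 2] / [3]
  Insert 4 (step 4): P = [2, 4] / [5] / [8];  Q = [1, 2] / [3] / [4]
  Insert 3 (step 5): P = [2, 3] / [4] / [5] / [8];  Q = [1, 2] / [3] / [4] / [5]
  Insert 1 (step 6): P = [1, 3] / [2] / [4] / [5] / [8];  Q = [1, 2] / [3] / [4] / [5] / [6]
  Insert 6 (step 7): P = [1, 3, 6] / [2] / [4] / [5] / [8];  Q = [1, 2, 7] / [3] / [4] / [5] / [6]
  Insert 7 (step 8): P = [1, 3, 6, 7] / [2] / [4] / [5] / [8];  Q = [1, 2, 7, 8] / [3] / [4] / [5] / [6]
Final shape: (4, 1, 1, 1, 1).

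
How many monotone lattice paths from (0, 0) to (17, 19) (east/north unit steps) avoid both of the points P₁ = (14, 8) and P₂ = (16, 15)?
Number of paths = 7035957945

Inclusion–exclusion. Total paths: C(36, 17) = 8597496600. Through P₁: C(22, 14)·C(14, 3) = 116396280. Through P₂: C(31, 16)·C(5, 1) = 1502700975. Since P₁ is strictly southwest of P₂, a monotone path through both must visit P₁ then P₂; paths through both = C(22, 14)·C(9, 2)·C(5, 1) = 57558600. Avoid both = 8597496600 − 116396280 − 1502700975 + 57558600 = 7035957945.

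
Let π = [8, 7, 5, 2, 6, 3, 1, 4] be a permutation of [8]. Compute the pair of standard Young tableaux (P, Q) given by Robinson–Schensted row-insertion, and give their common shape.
P = [1, 3, 4] / [2, 6] / [5] / [7] / [8];  Q = [1, 5, 8] / [2, 6] / [3] / [4] / [7];  common shape = (3, 2, 1, 1, 1)

Row-insert the values π_1, π_2, … into P one at a time, bumping the leftmost entry strictly greater than the inserted value down to the next row. The recording tableau Q records, in position (i, j), the step at which that cell was added to P.
  Insert 8 (step 1): P = [8];  Q = [1]
  Insert 7 (step 2): P = [7] / [8];  Q = [1] / [2]
  Insert 5 (step 3): P = [5] / [7] / [8];  Q = [1] / [2] / [3]
  Insert 2 (step 4): P = [2] / [5] / [7] / [8];  Q = [1] / [2] / [3] / [4]
  Insert 6 (step 5): P = [2, 6] / [5] / [7] / [8];  Q = [1, 5] / [2] / [3] / [4]
  Insert 3 (step 6): P = [2, 3] / [5, 6] / [7] / [8];  Q = [1, 5] / [2, 6] / [3] / [4]
  Insert 1 (step 7): P = [1, 3] / [2, 6] / [5] / [7] / [8];  Q = [1, 5] / [2, 6] / [3] / [4] / [7]
  Insert 4 (step 8): P = [1, 3, 4] / [2, 6] / [5] / [7] / [8];  Q = [1, 5, 8] / [2, 6] / [3] / [4] / [7]
Final shape: (3, 2, 1, 1, 1).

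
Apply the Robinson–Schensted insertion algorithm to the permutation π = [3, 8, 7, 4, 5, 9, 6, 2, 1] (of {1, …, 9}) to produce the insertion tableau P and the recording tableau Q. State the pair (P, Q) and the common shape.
P = [1, 4, 5, 6] / [2, 9] / [3] / [7] / [8];  Q = [1, 2, 5, 6] / [3, 7] / [4] / [8] / [9];  common shape = (4, 2, 1, 1, 1)

Row-insert the values π_1, π_2, … into P one at a time, bumping the leftmost entry strictly greater than the inserted value down to the next row. The recording tableau Q records, in position (i, j), the step at which that cell was added to P.
  Insert 3 (step 1): P = [3];  Q = [1]
  Insert 8 (step 2): P = [3, 8];  Q = [1, 2]
  Insert 7 (step 3): P = [3, 7] / [8];  Q = [1, 2] / [3]
  Insert 4 (step 4): P = [3, 4] / [7] / [8];  Q = [1, 2] / [3] / [4]
  Insert 5 (step 5): P = [3, 4, 5] / [7] / [8];  Q = [1, 2, 5] / [3] / [4]
  Insert 9 (step 6): P = [3, 4, 5, 9] / [7] / [8];  Q = [1, 2, 5, 6] / [3] / [4]
  Insert 6 (step 7): P = [3, 4, 5, 6] / [7, 9] / [8];  Q = [1, 2, 5, 6] / [3, 7] / [4]
  Insert 2 (step 8): P = [2, 4, 5, 6] / [3, 9] / [7] / [8];  Q = [1, 2, 5, 6] / [3, 7] / [4] / [8]
  Insert 1 (step 9): P = [1, 4, 5, 6] / [2, 9] / [3] / [7] / [8];  Q = [1, 2, 5, 6] / [3, 7] / [4] / [8] / [9]
Final shape: (4, 2, 1, 1, 1).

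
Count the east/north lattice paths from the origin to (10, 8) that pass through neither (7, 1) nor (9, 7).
Number of paths = 20366

Inclusion–exclusion. Total paths: C(18, 10) = 43758. Through P₁: C(8, 7)·C(10, 3) = 960. Through P₂: C(16, 9)·C(2, 1) = 22880. Since P₁ is strictly southwest of P₂, a monotone path through both must visit P₁ then P₂; paths through both = C(8, 7)·C(8, 2)·C(2, 1) = 448. Avoid both = 43758 − 960 − 22880 + 448 = 20366.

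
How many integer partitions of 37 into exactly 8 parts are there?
p(37, 8 parts) = 2104

Partitions of n into exactly k parts are in bijection with partitions of n − k into at most k parts (subtract 1 from each part). So p(37, exactly 8) = p(29, parts ≤ 8). Computing via the recurrence p(m, j) = p(m, j−1) + p(m−j, j) gives 2104.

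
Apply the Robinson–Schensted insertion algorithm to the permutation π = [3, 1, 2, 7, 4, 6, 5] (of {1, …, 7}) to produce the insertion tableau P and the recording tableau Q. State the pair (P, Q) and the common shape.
P = [1, 2, 4, 5] / [3, 6] / [7];  Q = [1, 3, 4, 6] / [2, 5] / [7];  common shape = (4, 2, 1)

Row-insert the values π_1, π_2, … into P one at a time, bumping the leftmost entry strictly greater than the inserted value down to the next row. The recording tableau Q records, in position (i, j), the step at which that cell was added to P.
  Insert 3 (step 1): P = [3];  Q = [1]
  Insert 1 (step 2): P = [1] / [3];  Q = [1] / [2]
  Insert 2 (step 3): P = [1, 2] / [3];  Q = [1, 3] / [2]
  Insert 7 (step 4): P = [1, 2, 7] / [3];  Q = [1, 3, 4] / [2]
  Insert 4 (step 5): P = [1, 2, 4] / [3, 7];  Q = [1, 3, 4] / [2, 5]
  Insert 6 (step 6): P = [1, 2, 4, 6] / [3, 7];  Q = [1, 3, 4, 6] / [2, 5]
  Insert 5 (step 7): P = [1, 2, 4, 5] / [3, 6] / [7];  Q = [1, 3, 4, 6] / [2, 5] / [7]
Final shape: (4, 2, 1).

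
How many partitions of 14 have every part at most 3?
p(14, parts ≤ 3) = 24

Partitions of 14 with all parts ≤ 3: 3+3+3+3+2, 3+3+3+3+1+1, 3+3+3+2+2+1, 3+3+3+2+1+1+1, 3+3+3+1+1+1+1+1, 3+3+2+2+2+2, 3+3+2+2+2+1+1, 3+3+2+2+1+1+1+1, 3+3+2+1+1+1+1+1+1, 3+3+1+1+1+1+1+1+1+1, 3+2+2+2+2+2+1, 3+2+2+2+2+1+1+1, 3+2+2+2+1+1+1+1+1, 3+2+2+1+1+1+1+1+1+1, 3+2+1+1+1+1+1+1+1+1+1, 3+1+1+1+1+1+1+1+1+1+1+1, 2+2+2+2+2+2+2, 2+2+2+2+2+2+1+1, 2+2+2+2+2+1+1+1+1, 2+2+2+2+1+1+1+1+1+1, 2+2+2+1+1+1+1+1+1+1+1, 2+2+1+1+1+1+1+1+1+1+1+1, 2+1+1+1+1+1+1+1+1+1+1+1+1, 1+1+1+1+1+1+1+1+1+1+1+1+1+1. Count = 24.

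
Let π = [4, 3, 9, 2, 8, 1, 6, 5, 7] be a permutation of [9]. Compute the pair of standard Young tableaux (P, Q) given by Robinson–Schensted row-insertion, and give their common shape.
P = [1, 5, 7] / [2, 6] / [3, 8] / [4, 9];  Q = [1, 3, 9] / [2, 5] / [4, 7] / [6, 8];  common shape = (3, 2, 2, 2)

Row-insert the values π_1, π_2, … into P one at a time, bumping the leftmost entry strictly greater than the inserted value down to the next row. The recording tableau Q records, in position (i, j), the step at which that cell was added to P.
  Insert 4 (step 1): P = [4];  Q = [1]
  Insert 3 (step 2): P = [3] / [4];  Q = [1] / [2]
  Insert 9 (step 3): P = [3, 9] / [4];  Q = [1, 3] / [2]
  Insert 2 (step 4): P = [2, 9] / [3] / [4];  Q = [1, 3] / [2] / [4]
  Insert 8 (step 5): P = [2, 8] / [3, 9] / [4];  Q = [1, 3] / [2, 5] / [4]
  Insert 1 (step 6): P = [1, 8] / [2, 9] / [3] / [4];  Q = [1, 3] / [2, 5] / [4] / [6]
  Insert 6 (step 7): P = [1, 6] / [2, 8] / [3, 9] / [4];  Q = [1, 3] / [2, 5] / [4, 7] / [6]
  Insert 5 (step 8): P = [1, 5] / [2, 6] / [3, 8] / [4, 9];  Q = [1, 3] / [2, 5] / [4, 7] / [6, 8]
  Insert 7 (step 9): P = [1, 5, 7] / [2, 6] / [3, 8] / [4, 9];  Q = [1, 3, 9] / [2, 5] / [4, 7] / [6, 8]
Final shape: (3, 2, 2, 2).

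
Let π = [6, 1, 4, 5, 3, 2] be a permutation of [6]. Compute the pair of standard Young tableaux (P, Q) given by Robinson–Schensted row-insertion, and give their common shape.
P = [1, 2, 5] / [3] / [4] / [6];  Q = [1, 3, 4] / [2] / [5] / [6];  common shape = (3, 1, 1, 1)

Row-insert the values π_1, π_2, … into P one at a time, bumping the leftmost entry strictly greater than the inserted value down to the next row. The recording tableau Q records, in position (i, j), the step at which that cell was added to P.
  Insert 6 (step 1): P = [6];  Q = [1]
  Insert 1 (step 2): P = [1] / [6];  Q = [1] / [2]
  Insert 4 (step 3): P = [1, 4] / [6];  Q = [1, 3] / [2]
  Insert 5 (step 4): P = [1, 4, 5] / [6];  Q = [1, 3, 4] / [2]
  Insert 3 (step 5): P = [1, 3, 5] / [4] / [6];  Q = [1, 3, 4] / [2] / [5]
  Insert 2 (step 6): P = [1, 2, 5] / [3] / [4] / [6];  Q = [1, 3, 4] / [2] / [5] / [6]
Final shape: (3, 1, 1, 1).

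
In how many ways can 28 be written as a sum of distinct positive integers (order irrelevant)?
q(28) = 222

A partition into distinct parts is a strictly decreasing sequence summing to n. The recurrence d(n, m) = d(n, m−1) + d(n−m, m−1) (use part m at most once) with q(n) = d(n, n) gives q(28) = 222. (Euler's theorem: # distinct-part partitions = # odd-part partitions.)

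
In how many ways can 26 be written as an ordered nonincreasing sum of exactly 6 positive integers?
p(26, 6 parts) = 282

Partitions of n into exactly k parts are in bijection with partitions of n − k into at most k parts (subtract 1 from each part). So p(26, exactly 6) = p(20, parts ≤ 6). Computing via the recurrence p(m, j) = p(m, j−1) + p(m−j, j) gives 282.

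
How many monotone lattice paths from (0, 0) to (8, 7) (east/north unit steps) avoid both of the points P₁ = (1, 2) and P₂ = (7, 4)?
Number of paths = 3075

Inclusion–exclusion. Total paths: C(15, 8) = 6435. Through P₁: C(3, 1)·C(12, 7) = 2376. Through P₂: C(11, 7)·C(4, 1) = 1320. Since P₁ is strictly southwest of P₂, a monotone path through both must visit P₁ then P₂; paths through both = C(3, 1)·C(8, 6)·C(4, 1) = 336. Avoid both = 6435 − 2376 − 1320 + 336 = 3075.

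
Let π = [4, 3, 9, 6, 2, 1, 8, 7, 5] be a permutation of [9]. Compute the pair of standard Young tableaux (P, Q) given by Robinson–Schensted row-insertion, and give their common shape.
P = [1, 5, 7] / [2, 6] / [3, 8] / [4, 9];  Q = [1, 3, 7] / [2, 4] / [5, 8] / [6, 9];  common shape = (3, 2, 2, 2)

Row-insert the values π_1, π_2, … into P one at a time, bumping the leftmost entry strictly greater than the inserted value down to the next row. The recording tableau Q records, in position (i, j), the step at which that cell was added to P.
  Insert 4 (step 1): P = [4];  Q = [1]
  Insert 3 (step 2): P = [3] / [4];  Q = [1] / [2]
  Insert 9 (step 3): P = [3, 9] / [4];  Q = [1, 3] / [2]
  Insert 6 (step 4): P = [3, 6] / [4, 9];  Q = [1, 3] / [2, 4]
  Insert 2 (step 5): P = [2, 6] / [3, 9] / [4];  Q = [1, 3] / [2, 4] / [5]
  Insert 1 (step 6): P = [1, 6] / [2, 9] / [3] / [4];  Q = [1, 3] / [2, 4] / [5] / [6]
  Insert 8 (step 7): P = [1, 6, 8] / [2, 9] / [3] / [4];  Q = [1, 3, 7] / [2, 4] / [5] / [6]
  Insert 7 (step 8): P = [1, 6, 7] / [2, 8] / [3, 9] / [4];  Q = [1, 3, 7] / [2, 4] / [5, 8] / [6]
  Insert 5 (step 9): P = [1, 5, 7] / [2, 6] / [3, 8] / [4, 9];  Q = [1, 3, 7] / [2, 4] / [5, 8] / [6, 9]
Final shape: (3, 2, 2, 2).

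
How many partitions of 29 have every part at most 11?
p(29, parts ≤ 11) = 3370

Use the recurrence p(n, m) = p(n, m−1) + p(n−m, m): either the largest part is < m (count p(n, m−1)) or the largest part is exactly m (remove one copy of m, count p(n−m, m)). With p(0, ·) = 1 this gives p(29, parts ≤ 11) = 3370. (By conjugating Young diagrams, this also counts partitions of 29 into at most 11 parts.)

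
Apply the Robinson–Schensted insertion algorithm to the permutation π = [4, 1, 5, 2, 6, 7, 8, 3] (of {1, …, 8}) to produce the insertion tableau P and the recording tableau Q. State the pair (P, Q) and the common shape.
P = [1, 2, 3, 7, 8] / [4, 5, 6];  Q = [1, 3, 5, 6, 7] / [2, 4, 8];  common shape = (5, 3)

Row-insert the values π_1, π_2, … into P one at a time, bumping the leftmost entry strictly greater than the inserted value down to the next row. The recording tableau Q records, in position (i, j), the step at which that cell was added to P.
  Insert 4 (step 1): P = [4];  Q = [1]
  Insert 1 (step 2): P = [1] / [4];  Q = [1] / [2]
  Insert 5 (step 3): P = [1, 5] / [4];  Q = [1, 3] / [2]
  Insert 2 (step 4): P = [1, 2] / [4, 5];  Q = [1, 3] / [2, 4]
  Insert 6 (step 5): P = [1, 2, 6] / [4, 5];  Q = [1, 3, 5] / [2, 4]
  Insert 7 (step 6): P = [1, 2, 6, 7] / [4, 5];  Q = [1, 3, 5, 6] / [2, 4]
  Insert 8 (step 7): P = [1, 2, 6, 7, 8] / [4, 5];  Q = [1, 3, 5, 6, 7] / [2, 4]
  Insert 3 (step 8): P = [1, 2, 3, 7, 8] / [4, 5, 6];  Q = [1, 3, 5, 6, 7] / [2, 4, 8]
Final shape: (5, 3).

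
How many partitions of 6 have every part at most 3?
p(6, parts ≤ 3) = 7

Partitions of 6 with all parts ≤ 3: 3+3, 3+2+1, 3+1+1+1, 2+2+2, 2+2+1+1, 2+1+1+1+1, 1+1+1+1+1+1. Count = 7.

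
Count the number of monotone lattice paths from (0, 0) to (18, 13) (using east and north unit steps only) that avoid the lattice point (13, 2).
Number of paths = 205794435

Total paths from (0, 0) to (18, 13): C(31, 18) = 206253075. Paths through (13, 2): (paths (0, 0) → (13, 2)) × (paths (13, 2) → (18, 13)) = C(15, 13) · C(16, 5) = 105 · 4368 = 458640. Avoidance count = 206253075 − 458640 = 205794435.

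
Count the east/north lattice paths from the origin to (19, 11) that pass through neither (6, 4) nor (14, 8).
Number of paths = 26262180

Inclusion–exclusion. Total paths: C(30, 19) = 54627300. Through P₁: C(10, 6)·C(20, 13) = 16279200. Through P₂: C(22, 14)·C(8, 5) = 17907120. Since P₁ is strictly southwest of P₂, a monotone path through both must visit P₁ then P₂; paths through both = C(10, 6)·C(12, 8)·C(8, 5) = 5821200. Avoid both = 54627300 − 16279200 − 17907120 + 5821200 = 26262180.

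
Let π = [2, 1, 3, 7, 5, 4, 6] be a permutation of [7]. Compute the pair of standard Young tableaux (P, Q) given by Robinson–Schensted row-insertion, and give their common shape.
P = [1, 3, 4, 6] / [2, 5] / [7];  Q = [1, 3, 4, 7] / [2, 5] / [6];  common shape = (4, 2, 1)

Row-insert the values π_1, π_2, … into P one at a time, bumping the leftmost entry strictly greater than the inserted value down to the next row. The recording tableau Q records, in position (i, j), the step at which that cell was added to P.
  Insert 2 (step 1): P = [2];  Q = [1]
  Insert 1 (step 2): P = [1] / [2];  Q = [1] / [2]
  Insert 3 (step 3): P = [1, 3] / [2];  Q = [1, 3] / [2]
  Insert 7 (step 4): P = [1, 3, 7] / [2];  Q = [1, 3, 4] / [2]
  Insert 5 (step 5): P = [1, 3, 5] / [2, 7];  Q = [1, 3, 4] / [2, 5]
  Insert 4 (step 6): P = [1, 3, 4] / [2, 5] / [7];  Q = [1, 3, 4] / [2, 5] / [6]
  Insert 6 (step 7): P = [1, 3, 4, 6] / [2, 5] / [7];  Q = [1, 3, 4, 7] / [2, 5] / [6]
Final shape: (4, 2, 1).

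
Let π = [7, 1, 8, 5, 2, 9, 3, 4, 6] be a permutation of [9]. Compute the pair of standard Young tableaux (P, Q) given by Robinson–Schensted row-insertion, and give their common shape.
P = [1, 2, 3, 4, 6] / [5, 8, 9] / [7];  Q = [1, 3, 6, 8, 9] / [2, 4, 7] / [5];  common shape = (5, 3, 1)

Row-insert the values π_1, π_2, … into P one at a time, bumping the leftmost entry strictly greater than the inserted value down to the next row. The recording tableau Q records, in position (i, j), the step at which that cell was added to P.
  Insert 7 (step 1): P = [7];  Q = [1]
  Insert 1 (step 2): P = [1] / [7];  Q = [1] / [2]
  Insert 8 (step 3): P = [1, 8] / [7];  Q = [1, 3] / [2]
  Insert 5 (step 4): P = [1, 5] / [7, 8];  Q = [1, 3] / [2, 4]
  Insert 2 (step 5): P = [1, 2] / [5, 8] / [7];  Q = [1, 3] / [2, 4] / [5]
  Insert 9 (step 6): P = [1, 2, 9] / [5, 8] / [7];  Q = [1, 3, 6] / [2, 4] / [5]
  Insert 3 (step 7): P = [1, 2, 3] / [5, 8, 9] / [7];  Q = [1, 3, 6] / [2, 4, 7] / [5]
  Insert 4 (step 8): P = [1, 2, 3, 4] / [5, 8, 9] / [7];  Q = [1, 3, 6, 8] / [2, 4, 7] / [5]
  Insert 6 (step 9): P = [1, 2, 3, 4, 6] / [5, 8, 9] / [7];  Q = [1, 3, 6, 8, 9] / [2, 4, 7] / [5]
Final shape: (5, 3, 1).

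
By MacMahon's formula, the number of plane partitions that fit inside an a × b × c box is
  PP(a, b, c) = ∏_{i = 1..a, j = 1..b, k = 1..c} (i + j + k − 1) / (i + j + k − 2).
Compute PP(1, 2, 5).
PP(1, 2, 5) = 21

Evaluate the triple product over i = 1..1, j = 1..2, k = 1..5. The factors are (2/1) · (3/2) · (4/3) · (5/4) · (6/5) · (3/2) · (4/3) · (5/4) · … (10 factors total). The numerators and denominators telescope so the product is an integer; carrying out the multiplication exactly gives PP(1, 2, 5) = 21.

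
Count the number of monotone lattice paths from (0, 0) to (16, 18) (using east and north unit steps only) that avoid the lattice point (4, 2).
Number of paths = 1747635105

Total paths from (0, 0) to (16, 18): C(34, 16) = 2203961430. Paths through (4, 2): (paths (0, 0) → (4, 2)) × (paths (4, 2) → (16, 18)) = C(6, 4) · C(28, 12) = 15 · 30421755 = 456326325. Avoidance count = 2203961430 − 456326325 = 1747635105.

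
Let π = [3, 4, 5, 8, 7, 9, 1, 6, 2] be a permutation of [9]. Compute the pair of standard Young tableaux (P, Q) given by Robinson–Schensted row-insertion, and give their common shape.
P = [1, 2, 5, 6, 9] / [3, 4] / [7] / [8];  Q = [1, 2, 3, 4, 6] / [5, 8] / [7] / [9];  common shape = (5, 2, 1, 1)

Row-insert the values π_1, π_2, … into P one at a time, bumping the leftmost entry strictly greater than the inserted value down to the next row. The recording tableau Q records, in position (i, j), the step at which that cell was added to P.
  Insert 3 (step 1): P = [3];  Q = [1]
  Insert 4 (step 2): P = [3, 4];  Q = [1, 2]
  Insert 5 (step 3): P = [3, 4, 5];  Q = [1, 2, 3]
  Insert 8 (step 4): P = [3, 4, 5, 8];  Q = [1, 2, 3, 4]
  Insert 7 (step 5): P = [3, 4, 5, 7] / [8];  Q = [1, 2, 3, 4] / [5]
  Insert 9 (step 6): P = [3, 4, 5, 7, 9] / [8];  Q = [1, 2, 3, 4, 6] / [5]
  Insert 1 (step 7): P = [1, 4, 5, 7, 9] / [3] / [8];  Q = [1, 2, 3, 4, 6] / [5] / [7]
  Insert 6 (step 8): P = [1, 4, 5, 6, 9] / [3, 7] / [8];  Q = [1, 2, 3, 4, 6] / [5, 8] / [7]
  Insert 2 (step 9): P = [1, 2, 5, 6, 9] / [3, 4] / [7] / [8];  Q = [1, 2, 3, 4, 6] / [5, 8] / [7] / [9]
Final shape: (5, 2, 1, 1).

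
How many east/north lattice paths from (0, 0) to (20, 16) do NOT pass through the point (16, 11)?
Number of paths = 5665097340

Total paths from (0, 0) to (20, 16): C(36, 20) = 7307872110. Paths through (16, 11): (paths (0, 0) → (16, 11)) × (paths (16, 11) → (20, 16)) = C(27, 16) · C(9, 4) = 13037895 · 126 = 1642774770. Avoidance count = 7307872110 − 1642774770 = 5665097340.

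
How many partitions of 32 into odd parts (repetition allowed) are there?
p_odd(32) = 390

Enumerate partitions using only odd parts via the recurrence o(n, m) = o(n, m−2) + o(n−m, m) over odd m, starting from the largest odd part ≤ n. This gives p_odd(32) = 390. (Euler's theorem: equals the count of distinct-part partitions.)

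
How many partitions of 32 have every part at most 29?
p(32, parts ≤ 29) = 8345

Use the recurrence p(n, m) = p(n, m−1) + p(n−m, m): either the largest part is < m (count p(n, m−1)) or the largest part is exactly m (remove one copy of m, count p(n−m, m)). With p(0, ·) = 1 this gives p(32, parts ≤ 29) = 8345. (By conjugating Young diagrams, this also counts partitions of 32 into at most 29 parts.)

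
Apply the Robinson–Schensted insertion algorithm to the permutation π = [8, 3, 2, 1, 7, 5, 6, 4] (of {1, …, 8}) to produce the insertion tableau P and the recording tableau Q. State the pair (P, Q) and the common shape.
P = [1, 4, 6] / [2, 5] / [3, 7] / [8];  Q = [1, 5, 7] / [2, 6] / [3, 8] / [4];  common shape = (3, 2, 2, 1)

Row-insert the values π_1, π_2, … into P one at a time, bumping the leftmost entry strictly greater than the inserted value down to the next row. The recording tableau Q records, in position (i, j), the step at which that cell was added to P.
  Insert 8 (step 1): P = [8];  Q = [1]
  Insert 3 (step 2): P = [3] / [8];  Q = [1] / [2]
  Insert 2 (step 3): P = [2] / [3] / [8];  Q = [1] / [2] / [3]
  Insert 1 (step 4): P = [1] / [2] / [3] / [8];  Q = [1] / [2] / [3] / [4]
  Insert 7 (step 5): P = [1, 7] / [2] / [3] / [8];  Q = [1, 5] / [2] / [3] / [4]
  Insert 5 (step 6): P = [1, 5] / [2, 7] / [3] / [8];  Q = [1, 5] / [2, 6] / [3] / [4]
  Insert 6 (step 7): P = [1, 5, 6] / [2, 7] / [3] / [8];  Q = [1, 5, 7] / [2, 6] / [3] / [4]
  Insert 4 (step 8): P = [1, 4, 6] / [2, 5] / [3, 7] / [8];  Q = [1, 5, 7] / [2, 6] / [3, 8] / [4]
Final shape: (3, 2, 2, 1).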